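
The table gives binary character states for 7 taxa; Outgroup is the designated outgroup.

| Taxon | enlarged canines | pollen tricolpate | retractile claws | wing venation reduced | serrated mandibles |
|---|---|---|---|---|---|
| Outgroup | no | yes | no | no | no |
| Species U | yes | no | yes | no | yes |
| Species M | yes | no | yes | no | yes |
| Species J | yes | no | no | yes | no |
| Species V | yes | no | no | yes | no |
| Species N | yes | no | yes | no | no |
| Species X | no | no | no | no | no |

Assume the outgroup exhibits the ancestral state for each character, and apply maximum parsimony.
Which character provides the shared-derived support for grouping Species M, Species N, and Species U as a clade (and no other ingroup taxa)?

Character polarity is set by the outgroup: the derived state is whichever differs from the outgroup's state, so for pollen tricolpate the derived state is 'no', and for the remaining characters it is 'yes'.
enlarged canines: derived state 'yes' in Species J, Species M, Species N, Species U, and Species V only — synapomorphy for {Species J, Species M, Species N, Species U, Species V}.
pollen tricolpate (derived state 'no') is shared by all ingroup taxa — unites the whole ingroup.
Only Species M, Species N, and Species U show the derived state 'yes' for retractile claws, supporting them as a clade.
wing venation reduced: derived state 'yes' in Species J and Species V only — synapomorphy for {Species J, Species V}.
serrated mandibles: derived state 'yes' in Species M and Species U only — synapomorphy for {Species M, Species U}.
Most parsimonious ingroup topology: ((((Species U,Species M),Species N),(Species J,Species V)),Species X).
The clade {Species M, Species N, Species U} is supported by retractile claws: its derived state 'yes' occurs in exactly those taxa and in no other taxon (including the outgroup).

retractile claws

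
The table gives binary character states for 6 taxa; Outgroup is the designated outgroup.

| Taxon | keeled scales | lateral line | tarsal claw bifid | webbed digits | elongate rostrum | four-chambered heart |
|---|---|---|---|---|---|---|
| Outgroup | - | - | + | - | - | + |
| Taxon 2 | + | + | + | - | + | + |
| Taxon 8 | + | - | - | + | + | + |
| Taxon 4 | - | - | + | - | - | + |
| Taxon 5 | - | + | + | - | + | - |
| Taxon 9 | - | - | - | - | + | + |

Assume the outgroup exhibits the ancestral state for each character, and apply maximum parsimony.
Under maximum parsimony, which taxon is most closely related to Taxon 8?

Taxon 9

Character polarity is set by the outgroup: the derived state is whichever differs from the outgroup's state, so for tarsal claw bifid, four-chambered heart the derived state is '-', and for the remaining characters it is '+'.
keeled scales (state '+') occurs in Taxon 2 and Taxon 8 but conflicts with the nesting implied by the other characters — most parsimoniously interpreted as homoplasy.
lateral line (derived state '+') is shared by Taxon 2 and Taxon 5 — a synapomorphy uniting that clade.
tarsal claw bifid: derived state '-' in Taxon 8 and Taxon 9 only — synapomorphy for {Taxon 8, Taxon 9}.
webbed digits (derived state '+') is unique to Taxon 8 (autapomorphy; uninformative for grouping).
elongate rostrum (derived state '+') is shared by Taxon 2, Taxon 5, Taxon 8, and Taxon 9 — a synapomorphy uniting that clade.
four-chambered heart (derived state '-') is unique to Taxon 5 (autapomorphy; uninformative for grouping).
Most parsimonious ingroup topology: (((Taxon 2,Taxon 5),(Taxon 8,Taxon 9)),Taxon 4).
Taxon 8 and Taxon 9 form a cherry on this tree, so they are sister taxa.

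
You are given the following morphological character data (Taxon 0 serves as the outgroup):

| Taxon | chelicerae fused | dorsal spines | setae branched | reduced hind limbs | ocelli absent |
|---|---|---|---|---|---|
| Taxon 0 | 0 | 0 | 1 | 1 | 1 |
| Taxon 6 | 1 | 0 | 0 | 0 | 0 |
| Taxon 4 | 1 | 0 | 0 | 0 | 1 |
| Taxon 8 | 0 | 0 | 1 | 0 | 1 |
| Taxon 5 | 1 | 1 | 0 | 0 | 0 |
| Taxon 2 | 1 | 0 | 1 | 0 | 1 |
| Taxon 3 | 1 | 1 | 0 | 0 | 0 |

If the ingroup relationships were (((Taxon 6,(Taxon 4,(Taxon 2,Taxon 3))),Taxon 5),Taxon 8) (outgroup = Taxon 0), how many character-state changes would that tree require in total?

9

Map each character onto (((Taxon 6,(Taxon 4,(Taxon 2,Taxon 3))),Taxon 5),Taxon 8) (rooted by Taxon 0) and count the minimum state changes it requires (Fitch parsimony):
chelicerae fused: 1; dorsal spines: 2; setae branched: 2; reduced hind limbs: 1; ocelli absent: 3.
Total tree length = 9.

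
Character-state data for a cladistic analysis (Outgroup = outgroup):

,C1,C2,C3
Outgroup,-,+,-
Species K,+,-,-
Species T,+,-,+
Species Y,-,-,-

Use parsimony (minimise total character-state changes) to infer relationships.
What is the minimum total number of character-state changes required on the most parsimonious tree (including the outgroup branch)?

3

Character polarity is set by the outgroup: the derived state is whichever differs from the outgroup's state, so for C2 the derived state is '-', and for the remaining characters it is '+'.
C1 (derived state '+') is shared by Species K and Species T — a synapomorphy uniting that clade.
C2 (derived state '-') is shared by all ingroup taxa — unites the whole ingroup.
C3: derived state '+' in Species T only — an autapomorphy, so it tells us nothing about relationships among taxa.
Most parsimonious ingroup topology: ((Species K,Species T),Species Y).
Changes per character on this tree: C1: 1; C2: 1; C3: 1.
Total = 3.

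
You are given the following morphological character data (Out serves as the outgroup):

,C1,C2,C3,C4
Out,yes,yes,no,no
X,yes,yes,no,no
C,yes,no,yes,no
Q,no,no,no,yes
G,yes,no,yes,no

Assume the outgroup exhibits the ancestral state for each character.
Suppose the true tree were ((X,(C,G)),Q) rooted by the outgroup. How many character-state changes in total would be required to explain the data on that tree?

5

Map each character onto ((X,(C,G)),Q) (rooted by Out) and count the minimum state changes it requires (Fitch parsimony):
C1: 1; C2: 2; C3: 1; C4: 1.
Total tree length = 5.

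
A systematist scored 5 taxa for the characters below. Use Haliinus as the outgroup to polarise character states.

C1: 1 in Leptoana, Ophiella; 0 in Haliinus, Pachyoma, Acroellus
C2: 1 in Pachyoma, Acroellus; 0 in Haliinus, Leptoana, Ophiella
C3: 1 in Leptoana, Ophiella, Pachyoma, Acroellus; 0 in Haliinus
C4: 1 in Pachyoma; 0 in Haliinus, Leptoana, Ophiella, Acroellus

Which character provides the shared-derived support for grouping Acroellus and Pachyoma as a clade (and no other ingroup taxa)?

C2

The outgroup has state '0' for every character, so '1' is the derived state throughout.
C1: derived state '1' in Leptoana and Ophiella only — synapomorphy for {Leptoana, Ophiella}.
C2: derived state '1' in Acroellus and Pachyoma only — synapomorphy for {Acroellus, Pachyoma}.
All ingroup taxa share the derived state '1' for C3; it defines the ingroup but does not resolve relationships within it.
C4 (derived state '1') is unique to Pachyoma (autapomorphy; uninformative for grouping).
Most parsimonious ingroup topology: ((Leptoana,Ophiella),(Pachyoma,Acroellus)).
The clade {Acroellus, Pachyoma} is supported by C2: its derived state '1' occurs in exactly those taxa and in no other taxon (including the outgroup).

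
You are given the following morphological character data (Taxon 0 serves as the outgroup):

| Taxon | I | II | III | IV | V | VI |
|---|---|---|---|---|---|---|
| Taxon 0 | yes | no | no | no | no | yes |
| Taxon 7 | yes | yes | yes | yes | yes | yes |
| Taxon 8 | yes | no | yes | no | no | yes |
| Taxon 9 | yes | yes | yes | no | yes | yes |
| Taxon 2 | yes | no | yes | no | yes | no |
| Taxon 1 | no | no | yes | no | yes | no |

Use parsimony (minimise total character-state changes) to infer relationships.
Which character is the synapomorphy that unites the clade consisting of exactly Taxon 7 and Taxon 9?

II

Character polarity is set by the outgroup: the derived state is whichever differs from the outgroup's state, so for I, VI the derived state is 'no', and for the remaining characters it is 'yes'.
I (derived state 'no') is unique to Taxon 1 (autapomorphy; uninformative for grouping).
Only Taxon 7 and Taxon 9 show the derived state 'yes' for II, supporting them as a clade.
All ingroup taxa share the derived state 'yes' for III; it defines the ingroup but does not resolve relationships within it.
IV: derived state 'yes' in Taxon 7 only — an autapomorphy, so it tells us nothing about relationships among taxa.
V (derived state 'yes') is shared by Taxon 1, Taxon 2, Taxon 7, and Taxon 9 — a synapomorphy uniting that clade.
VI (derived state 'no') is shared by Taxon 1 and Taxon 2 — a synapomorphy uniting that clade.
Most parsimonious ingroup topology: (((Taxon 7,Taxon 9),(Taxon 2,Taxon 1)),Taxon 8).
The clade {Taxon 7, Taxon 9} is supported by II: its derived state 'yes' occurs in exactly those taxa and in no other taxon (including the outgroup).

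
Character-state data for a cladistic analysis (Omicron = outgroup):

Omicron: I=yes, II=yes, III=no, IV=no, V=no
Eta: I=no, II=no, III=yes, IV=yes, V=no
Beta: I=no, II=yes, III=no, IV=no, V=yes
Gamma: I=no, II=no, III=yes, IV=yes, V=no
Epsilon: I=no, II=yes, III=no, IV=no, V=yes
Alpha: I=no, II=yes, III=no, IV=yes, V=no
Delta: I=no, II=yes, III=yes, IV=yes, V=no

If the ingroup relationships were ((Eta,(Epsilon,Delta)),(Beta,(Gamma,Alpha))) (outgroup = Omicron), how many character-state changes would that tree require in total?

Map each character onto ((Eta,(Epsilon,Delta)),(Beta,(Gamma,Alpha))) (rooted by Omicron) and count the minimum state changes it requires (Fitch parsimony):
I: 1; II: 2; III: 3; IV: 3; V: 2.
Total tree length = 11.

11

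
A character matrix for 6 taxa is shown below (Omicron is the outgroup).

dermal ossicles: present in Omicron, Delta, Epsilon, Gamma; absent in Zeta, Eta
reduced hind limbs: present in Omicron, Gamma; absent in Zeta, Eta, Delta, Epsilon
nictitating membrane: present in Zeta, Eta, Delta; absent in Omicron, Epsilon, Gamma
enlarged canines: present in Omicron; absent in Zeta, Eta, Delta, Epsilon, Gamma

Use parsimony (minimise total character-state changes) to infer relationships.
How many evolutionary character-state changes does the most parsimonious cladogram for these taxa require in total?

4

Character polarity is set by the outgroup: the derived state is whichever differs from the outgroup's state, so for dermal ossicles, reduced hind limbs, enlarged canines the derived state is 'absent', and for the remaining characters it is 'present'.
Only Eta and Zeta show the derived state 'absent' for dermal ossicles, supporting them as a clade.
reduced hind limbs: derived state 'absent' in Delta, Epsilon, Eta, and Zeta only — synapomorphy for {Delta, Epsilon, Eta, Zeta}.
Only Delta, Eta, and Zeta show the derived state 'present' for nictitating membrane, supporting them as a clade.
enlarged canines (derived state 'absent') is shared by all ingroup taxa — unites the whole ingroup.
Most parsimonious ingroup topology: ((((Zeta,Eta),Delta),Epsilon),Gamma).
Changes per character on this tree: dermal ossicles: 1; reduced hind limbs: 1; nictitating membrane: 1; enlarged canines: 1.
Total = 4.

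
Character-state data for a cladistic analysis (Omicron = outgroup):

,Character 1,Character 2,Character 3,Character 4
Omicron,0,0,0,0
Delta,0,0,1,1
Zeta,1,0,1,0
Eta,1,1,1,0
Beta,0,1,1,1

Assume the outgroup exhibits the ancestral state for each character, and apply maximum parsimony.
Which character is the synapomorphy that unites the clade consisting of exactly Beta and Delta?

The outgroup has state '0' for every character, so '1' is the derived state throughout.
Only Eta and Zeta show the derived state '1' for Character 1, supporting them as a clade.
Character 2 groups Beta and Eta, which is incompatible with the clades supported by the remaining characters; treating it as convergent (homoplasy) costs fewer steps than any alternative tree.
All ingroup taxa share the derived state '1' for Character 3; it defines the ingroup but does not resolve relationships within it.
Only Beta and Delta show the derived state '1' for Character 4, supporting them as a clade.
Most parsimonious ingroup topology: ((Delta,Beta),(Zeta,Eta)).
The clade {Beta, Delta} is supported by Character 4: its derived state '1' occurs in exactly those taxa and in no other taxon (including the outgroup).

Character 4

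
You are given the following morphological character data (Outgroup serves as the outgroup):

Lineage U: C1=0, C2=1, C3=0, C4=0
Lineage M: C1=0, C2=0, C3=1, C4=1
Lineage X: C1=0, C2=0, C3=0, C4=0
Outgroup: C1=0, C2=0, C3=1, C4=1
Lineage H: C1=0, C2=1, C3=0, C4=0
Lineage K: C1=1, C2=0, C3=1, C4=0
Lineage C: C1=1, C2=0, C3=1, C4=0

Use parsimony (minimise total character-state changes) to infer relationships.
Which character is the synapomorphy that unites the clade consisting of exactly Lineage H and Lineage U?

C2

Character polarity is set by the outgroup: the derived state is whichever differs from the outgroup's state, so for C3, C4 the derived state is '0', and for the remaining characters it is '1'.
C1 (derived state '1') is shared by Lineage C and Lineage K — a synapomorphy uniting that clade.
C2: derived state '1' in Lineage H and Lineage U only — synapomorphy for {Lineage H, Lineage U}.
Only Lineage H, Lineage U, and Lineage X show the derived state '0' for C3, supporting them as a clade.
C4 (derived state '0') is shared by Lineage C, Lineage H, Lineage K, Lineage U, and Lineage X — a synapomorphy uniting that clade.
Most parsimonious ingroup topology: ((((Lineage U,Lineage H),Lineage X),(Lineage K,Lineage C)),Lineage M).
The clade {Lineage H, Lineage U} is supported by C2: its derived state '1' occurs in exactly those taxa and in no other taxon (including the outgroup).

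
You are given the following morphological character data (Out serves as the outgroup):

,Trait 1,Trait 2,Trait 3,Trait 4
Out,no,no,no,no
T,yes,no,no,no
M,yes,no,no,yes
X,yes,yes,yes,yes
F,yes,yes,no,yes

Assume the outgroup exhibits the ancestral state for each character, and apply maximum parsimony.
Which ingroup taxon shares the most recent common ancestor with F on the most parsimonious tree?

The outgroup has state 'no' for every character, so 'yes' is the derived state throughout.
Trait 1 (derived state 'yes') is shared by all ingroup taxa — unites the whole ingroup.
Only F and X show the derived state 'yes' for Trait 2, supporting them as a clade.
Trait 3: derived state 'yes' in X only — an autapomorphy, so it tells us nothing about relationships among taxa.
Trait 4 (derived state 'yes') is shared by F, M, and X — a synapomorphy uniting that clade.
Most parsimonious ingroup topology: (T,(M,(X,F))).
F and X form a cherry on this tree, so they are sister taxa.

X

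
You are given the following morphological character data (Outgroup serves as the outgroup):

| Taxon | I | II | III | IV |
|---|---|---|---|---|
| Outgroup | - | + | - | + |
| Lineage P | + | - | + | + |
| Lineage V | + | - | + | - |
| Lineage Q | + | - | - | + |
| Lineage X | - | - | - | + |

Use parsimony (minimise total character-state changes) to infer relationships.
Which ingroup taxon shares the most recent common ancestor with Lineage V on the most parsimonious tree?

Lineage P

Character polarity is set by the outgroup: the derived state is whichever differs from the outgroup's state, so for II, IV the derived state is '-', and for the remaining characters it is '+'.
Only Lineage P, Lineage Q, and Lineage V show the derived state '+' for I, supporting them as a clade.
II (derived state '-') is shared by all ingroup taxa — unites the whole ingroup.
Only Lineage P and Lineage V show the derived state '+' for III, supporting them as a clade.
IV: derived state '-' in Lineage V only — an autapomorphy, so it tells us nothing about relationships among taxa.
Most parsimonious ingroup topology: (((Lineage P,Lineage V),Lineage Q),Lineage X).
Lineage V and Lineage P form a cherry on this tree, so they are sister taxa.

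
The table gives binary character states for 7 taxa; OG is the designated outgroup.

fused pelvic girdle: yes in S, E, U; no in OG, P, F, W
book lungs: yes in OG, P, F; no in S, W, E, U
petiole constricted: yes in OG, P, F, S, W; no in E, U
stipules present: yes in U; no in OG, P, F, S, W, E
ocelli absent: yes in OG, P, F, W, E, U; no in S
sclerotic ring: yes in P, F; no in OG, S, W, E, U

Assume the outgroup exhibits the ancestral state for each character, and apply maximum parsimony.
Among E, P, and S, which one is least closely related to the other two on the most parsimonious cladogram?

P

Character polarity is set by the outgroup: the derived state is whichever differs from the outgroup's state, so for book lungs, petiole constricted, ocelli absent the derived state is 'no', and for the remaining characters it is 'yes'.
Only E, S, and U show the derived state 'yes' for fused pelvic girdle, supporting them as a clade.
book lungs (derived state 'no') is shared by E, S, U, and W — a synapomorphy uniting that clade.
petiole constricted: derived state 'no' in E and U only — synapomorphy for {E, U}.
stipules present (derived state 'yes') is unique to U (autapomorphy; uninformative for grouping).
ocelli absent (derived state 'no') is unique to S (autapomorphy; uninformative for grouping).
sclerotic ring: derived state 'yes' in F and P only — synapomorphy for {F, P}.
Most parsimonious ingroup topology: ((P,F),((S,(E,U)),W)).
S and E share a more recent common ancestor with each other than either does with P, so P is the least closely related of the three.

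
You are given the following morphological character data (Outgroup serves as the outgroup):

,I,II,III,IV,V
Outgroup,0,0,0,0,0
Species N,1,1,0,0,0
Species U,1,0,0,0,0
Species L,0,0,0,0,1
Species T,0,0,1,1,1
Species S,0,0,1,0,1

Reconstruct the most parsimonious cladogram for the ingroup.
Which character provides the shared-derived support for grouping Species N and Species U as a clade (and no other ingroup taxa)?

The outgroup has state '0' for every character, so '1' is the derived state throughout.
I: derived state '1' in Species N and Species U only — synapomorphy for {Species N, Species U}.
II: derived state '1' in Species N only — an autapomorphy, so it tells us nothing about relationships among taxa.
Only Species S and Species T show the derived state '1' for III, supporting them as a clade.
IV: derived state '1' in Species T only — an autapomorphy, so it tells us nothing about relationships among taxa.
Only Species L, Species S, and Species T show the derived state '1' for V, supporting them as a clade.
Most parsimonious ingroup topology: ((Species N,Species U),(Species L,(Species T,Species S))).
The clade {Species N, Species U} is supported by I: its derived state '1' occurs in exactly those taxa and in no other taxon (including the outgroup).

I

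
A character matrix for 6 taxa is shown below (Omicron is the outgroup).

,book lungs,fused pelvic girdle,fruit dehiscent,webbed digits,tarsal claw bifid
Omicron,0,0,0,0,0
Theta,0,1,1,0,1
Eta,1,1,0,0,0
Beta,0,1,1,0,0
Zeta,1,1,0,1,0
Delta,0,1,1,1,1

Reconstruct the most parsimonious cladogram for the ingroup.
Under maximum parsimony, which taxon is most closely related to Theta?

The outgroup has state '0' for every character, so '1' is the derived state throughout.
book lungs: derived state '1' in Eta and Zeta only — synapomorphy for {Eta, Zeta}.
All ingroup taxa share the derived state '1' for fused pelvic girdle; it defines the ingroup but does not resolve relationships within it.
fruit dehiscent (derived state '1') is shared by Beta, Delta, and Theta — a synapomorphy uniting that clade.
webbed digits groups Delta and Zeta, which is incompatible with the clades supported by the remaining characters; treating it as convergent (homoplasy) costs fewer steps than any alternative tree.
Only Delta and Theta show the derived state '1' for tarsal claw bifid, supporting them as a clade.
Most parsimonious ingroup topology: (((Theta,Delta),Beta),(Eta,Zeta)).
Theta and Delta form a cherry on this tree, so they are sister taxa.

Delta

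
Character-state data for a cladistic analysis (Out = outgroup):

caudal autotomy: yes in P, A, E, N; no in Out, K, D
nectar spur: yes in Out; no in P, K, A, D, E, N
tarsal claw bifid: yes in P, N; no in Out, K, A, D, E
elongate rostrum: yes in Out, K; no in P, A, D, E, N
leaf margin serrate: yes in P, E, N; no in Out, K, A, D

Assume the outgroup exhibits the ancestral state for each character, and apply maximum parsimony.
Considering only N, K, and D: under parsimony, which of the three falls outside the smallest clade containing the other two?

K

Character polarity is set by the outgroup: the derived state is whichever differs from the outgroup's state, so for nectar spur, elongate rostrum the derived state is 'no', and for the remaining characters it is 'yes'.
caudal autotomy: derived state 'yes' in A, E, N, and P only — synapomorphy for {A, E, N, P}.
All ingroup taxa share the derived state 'no' for nectar spur; it defines the ingroup but does not resolve relationships within it.
tarsal claw bifid (derived state 'yes') is shared by N and P — a synapomorphy uniting that clade.
Only A, D, E, N, and P show the derived state 'no' for elongate rostrum, supporting them as a clade.
leaf margin serrate: derived state 'yes' in E, N, and P only — synapomorphy for {E, N, P}.
Most parsimonious ingroup topology: (((((P,N),E),A),D),K).
D and N share a more recent common ancestor with each other than either does with K, so K is the least closely related of the three.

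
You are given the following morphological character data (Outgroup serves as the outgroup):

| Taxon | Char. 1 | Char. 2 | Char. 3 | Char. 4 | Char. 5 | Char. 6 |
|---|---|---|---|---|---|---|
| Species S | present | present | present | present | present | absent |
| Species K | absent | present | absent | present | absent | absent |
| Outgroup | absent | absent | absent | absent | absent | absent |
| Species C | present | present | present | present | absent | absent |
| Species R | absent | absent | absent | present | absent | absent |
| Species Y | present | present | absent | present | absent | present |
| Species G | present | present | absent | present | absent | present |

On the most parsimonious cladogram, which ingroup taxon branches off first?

The outgroup has state 'absent' for every character, so 'present' is the derived state throughout.
Char. 1 (derived state 'present') is shared by Species C, Species G, Species S, and Species Y — a synapomorphy uniting that clade.
Char. 2 (derived state 'present') is shared by Species C, Species G, Species K, Species S, and Species Y — a synapomorphy uniting that clade.
Char. 3: derived state 'present' in Species C and Species S only — synapomorphy for {Species C, Species S}.
Char. 4 (derived state 'present') is shared by all ingroup taxa — unites the whole ingroup.
Char. 5 (derived state 'present') is unique to Species S (autapomorphy; uninformative for grouping).
Char. 6: derived state 'present' in Species G and Species Y only — synapomorphy for {Species G, Species Y}.
Most parsimonious ingroup topology: ((((Species Y,Species G),(Species S,Species C)),Species K),Species R).
Species R is sister to the clade containing all other ingroup taxa, so it is the earliest-diverging (most basal) ingroup lineage.

Species R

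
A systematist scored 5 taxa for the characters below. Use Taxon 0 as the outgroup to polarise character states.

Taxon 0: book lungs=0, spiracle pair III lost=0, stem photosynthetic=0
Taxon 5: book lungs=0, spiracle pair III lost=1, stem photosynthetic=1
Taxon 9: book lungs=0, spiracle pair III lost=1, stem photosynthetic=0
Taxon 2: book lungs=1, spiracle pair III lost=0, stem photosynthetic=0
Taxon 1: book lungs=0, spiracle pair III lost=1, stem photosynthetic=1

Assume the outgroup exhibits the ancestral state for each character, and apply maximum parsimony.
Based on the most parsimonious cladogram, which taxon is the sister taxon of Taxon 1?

The outgroup has state '0' for every character, so '1' is the derived state throughout.
book lungs: derived state '1' in Taxon 2 only — an autapomorphy, so it tells us nothing about relationships among taxa.
Only Taxon 1, Taxon 5, and Taxon 9 show the derived state '1' for spiracle pair III lost, supporting them as a clade.
stem photosynthetic: derived state '1' in Taxon 1 and Taxon 5 only — synapomorphy for {Taxon 1, Taxon 5}.
Most parsimonious ingroup topology: (((Taxon 5,Taxon 1),Taxon 9),Taxon 2).
Taxon 1 and Taxon 5 form a cherry on this tree, so they are sister taxa.

Taxon 5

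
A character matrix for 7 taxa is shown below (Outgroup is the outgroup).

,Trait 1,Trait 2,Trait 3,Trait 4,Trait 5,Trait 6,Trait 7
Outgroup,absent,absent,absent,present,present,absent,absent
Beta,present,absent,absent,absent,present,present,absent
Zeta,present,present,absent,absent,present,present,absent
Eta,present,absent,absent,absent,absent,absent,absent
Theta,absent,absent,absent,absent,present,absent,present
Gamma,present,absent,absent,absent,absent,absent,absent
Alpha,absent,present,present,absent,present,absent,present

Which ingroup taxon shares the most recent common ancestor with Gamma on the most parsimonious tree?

Eta

Character polarity is set by the outgroup: the derived state is whichever differs from the outgroup's state, so for Trait 4, Trait 5 the derived state is 'absent', and for the remaining characters it is 'present'.
Trait 1: derived state 'present' in Beta, Eta, Gamma, and Zeta only — synapomorphy for {Beta, Eta, Gamma, Zeta}.
Trait 2 groups Alpha and Zeta, which is incompatible with the clades supported by the remaining characters; treating it as convergent (homoplasy) costs fewer steps than any alternative tree.
Trait 3 (derived state 'present') is unique to Alpha (autapomorphy; uninformative for grouping).
All ingroup taxa share the derived state 'absent' for Trait 4; it defines the ingroup but does not resolve relationships within it.
Only Eta and Gamma show the derived state 'absent' for Trait 5, supporting them as a clade.
Only Beta and Zeta show the derived state 'present' for Trait 6, supporting them as a clade.
Trait 7 (derived state 'present') is shared by Alpha and Theta — a synapomorphy uniting that clade.
Most parsimonious ingroup topology: (((Beta,Zeta),(Eta,Gamma)),(Theta,Alpha)).
Gamma and Eta form a cherry on this tree, so they are sister taxa.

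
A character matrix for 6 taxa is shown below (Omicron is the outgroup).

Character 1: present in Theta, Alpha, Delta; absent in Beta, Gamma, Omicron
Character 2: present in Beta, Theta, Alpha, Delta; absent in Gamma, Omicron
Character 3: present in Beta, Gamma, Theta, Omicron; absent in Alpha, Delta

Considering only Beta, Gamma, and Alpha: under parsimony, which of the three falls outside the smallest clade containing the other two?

Character polarity is set by the outgroup: the derived state is whichever differs from the outgroup's state, so for Character 3 the derived state is 'absent', and for the remaining characters it is 'present'.
Only Alpha, Delta, and Theta show the derived state 'present' for Character 1, supporting them as a clade.
Only Alpha, Beta, Delta, and Theta show the derived state 'present' for Character 2, supporting them as a clade.
Only Alpha and Delta show the derived state 'absent' for Character 3, supporting them as a clade.
Most parsimonious ingroup topology: ((((Alpha,Delta),Theta),Beta),Gamma).
Alpha and Beta share a more recent common ancestor with each other than either does with Gamma, so Gamma is the least closely related of the three.

Gamma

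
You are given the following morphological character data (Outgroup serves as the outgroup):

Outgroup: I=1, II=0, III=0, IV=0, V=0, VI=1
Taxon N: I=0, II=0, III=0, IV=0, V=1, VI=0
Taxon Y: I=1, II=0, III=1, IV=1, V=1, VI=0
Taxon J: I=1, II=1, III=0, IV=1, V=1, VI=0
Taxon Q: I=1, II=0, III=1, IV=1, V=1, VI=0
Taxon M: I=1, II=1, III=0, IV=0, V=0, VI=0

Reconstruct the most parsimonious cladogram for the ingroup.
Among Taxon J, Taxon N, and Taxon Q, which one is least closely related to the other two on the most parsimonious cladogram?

Character polarity is set by the outgroup: the derived state is whichever differs from the outgroup's state, so for I, VI the derived state is '0', and for the remaining characters it is '1'.
I (derived state '0') is unique to Taxon N (autapomorphy; uninformative for grouping).
II groups Taxon J and Taxon M, which is incompatible with the clades supported by the remaining characters; treating it as convergent (homoplasy) costs fewer steps than any alternative tree.
Only Taxon Q and Taxon Y show the derived state '1' for III, supporting them as a clade.
Only Taxon J, Taxon Q, and Taxon Y show the derived state '1' for IV, supporting them as a clade.
V (derived state '1') is shared by Taxon J, Taxon N, Taxon Q, and Taxon Y — a synapomorphy uniting that clade.
All ingroup taxa share the derived state '0' for VI; it defines the ingroup but does not resolve relationships within it.
Most parsimonious ingroup topology: ((((Taxon Y,Taxon Q),Taxon J),Taxon N),Taxon M).
Taxon J and Taxon Q share a more recent common ancestor with each other than either does with Taxon N, so Taxon N is the least closely related of the three.

Taxon N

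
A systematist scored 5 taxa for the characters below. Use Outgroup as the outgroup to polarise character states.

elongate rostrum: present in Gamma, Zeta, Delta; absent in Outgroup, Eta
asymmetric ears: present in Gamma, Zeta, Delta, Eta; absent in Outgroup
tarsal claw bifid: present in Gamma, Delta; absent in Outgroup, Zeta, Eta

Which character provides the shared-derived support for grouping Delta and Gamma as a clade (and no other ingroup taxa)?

tarsal claw bifid

The outgroup has state 'absent' for every character, so 'present' is the derived state throughout.
elongate rostrum: derived state 'present' in Delta, Gamma, and Zeta only — synapomorphy for {Delta, Gamma, Zeta}.
All ingroup taxa share the derived state 'present' for asymmetric ears; it defines the ingroup but does not resolve relationships within it.
tarsal claw bifid (derived state 'present') is shared by Delta and Gamma — a synapomorphy uniting that clade.
Most parsimonious ingroup topology: (((Gamma,Delta),Zeta),Eta).
The clade {Delta, Gamma} is supported by tarsal claw bifid: its derived state 'present' occurs in exactly those taxa and in no other taxon (including the outgroup).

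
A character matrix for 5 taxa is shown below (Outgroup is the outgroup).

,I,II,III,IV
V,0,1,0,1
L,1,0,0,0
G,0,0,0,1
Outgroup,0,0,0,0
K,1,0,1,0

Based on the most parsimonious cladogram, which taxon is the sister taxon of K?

L

The outgroup has state '0' for every character, so '1' is the derived state throughout.
I (derived state '1') is shared by K and L — a synapomorphy uniting that clade.
II (derived state '1') is unique to V (autapomorphy; uninformative for grouping).
III: derived state '1' in K only — an autapomorphy, so it tells us nothing about relationships among taxa.
IV: derived state '1' in G and V only — synapomorphy for {G, V}.
Most parsimonious ingroup topology: ((L,K),(V,G)).
K and L form a cherry on this tree, so they are sister taxa.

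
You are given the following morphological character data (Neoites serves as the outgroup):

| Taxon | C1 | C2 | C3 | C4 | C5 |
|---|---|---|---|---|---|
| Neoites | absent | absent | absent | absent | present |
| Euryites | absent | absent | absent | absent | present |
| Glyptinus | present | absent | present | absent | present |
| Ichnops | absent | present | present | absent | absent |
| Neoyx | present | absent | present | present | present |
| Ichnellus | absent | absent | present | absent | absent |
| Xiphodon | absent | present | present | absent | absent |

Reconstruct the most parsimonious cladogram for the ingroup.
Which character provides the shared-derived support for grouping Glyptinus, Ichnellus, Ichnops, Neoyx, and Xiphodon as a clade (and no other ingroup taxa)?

C3

Character polarity is set by the outgroup: the derived state is whichever differs from the outgroup's state, so for C5 the derived state is 'absent', and for the remaining characters it is 'present'.
Only Glyptinus and Neoyx show the derived state 'present' for C1, supporting them as a clade.
C2 (derived state 'present') is shared by Ichnops and Xiphodon — a synapomorphy uniting that clade.
Only Glyptinus, Ichnellus, Ichnops, Neoyx, and Xiphodon show the derived state 'present' for C3, supporting them as a clade.
C4 (derived state 'present') is unique to Neoyx (autapomorphy; uninformative for grouping).
C5: derived state 'absent' in Ichnellus, Ichnops, and Xiphodon only — synapomorphy for {Ichnellus, Ichnops, Xiphodon}.
Most parsimonious ingroup topology: (Euryites,((Glyptinus,Neoyx),((Ichnops,Xiphodon),Ichnellus))).
The clade {Glyptinus, Ichnellus, Ichnops, Neoyx, Xiphodon} is supported by C3: its derived state 'present' occurs in exactly those taxa and in no other taxon (including the outgroup).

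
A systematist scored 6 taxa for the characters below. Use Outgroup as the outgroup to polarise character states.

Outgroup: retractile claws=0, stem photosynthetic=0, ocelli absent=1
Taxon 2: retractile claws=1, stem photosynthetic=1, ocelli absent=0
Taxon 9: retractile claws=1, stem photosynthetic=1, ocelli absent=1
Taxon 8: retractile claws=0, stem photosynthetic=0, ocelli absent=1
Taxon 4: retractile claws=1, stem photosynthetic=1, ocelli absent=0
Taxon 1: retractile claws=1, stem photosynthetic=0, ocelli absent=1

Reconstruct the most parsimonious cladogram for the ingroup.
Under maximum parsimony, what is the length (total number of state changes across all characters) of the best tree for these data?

3

Character polarity is set by the outgroup: the derived state is whichever differs from the outgroup's state, so for ocelli absent the derived state is '0', and for the remaining characters it is '1'.
retractile claws: derived state '1' in Taxon 1, Taxon 2, Taxon 4, and Taxon 9 only — synapomorphy for {Taxon 1, Taxon 2, Taxon 4, Taxon 9}.
stem photosynthetic (derived state '1') is shared by Taxon 2, Taxon 4, and Taxon 9 — a synapomorphy uniting that clade.
ocelli absent (derived state '0') is shared by Taxon 2 and Taxon 4 — a synapomorphy uniting that clade.
Most parsimonious ingroup topology: ((((Taxon 2,Taxon 4),Taxon 9),Taxon 1),Taxon 8).
Changes per character on this tree: retractile claws: 1; stem photosynthetic: 1; ocelli absent: 1.
Total = 3.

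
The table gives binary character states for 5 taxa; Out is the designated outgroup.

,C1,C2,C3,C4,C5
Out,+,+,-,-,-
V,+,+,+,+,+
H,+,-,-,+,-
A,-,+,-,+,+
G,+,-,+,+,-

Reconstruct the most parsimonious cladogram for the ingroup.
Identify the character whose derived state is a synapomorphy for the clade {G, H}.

C2

Character polarity is set by the outgroup: the derived state is whichever differs from the outgroup's state, so for C1, C2 the derived state is '-', and for the remaining characters it is '+'.
C1 (derived state '-') is unique to A (autapomorphy; uninformative for grouping).
C2: derived state '-' in G and H only — synapomorphy for {G, H}.
C3 (state '+') occurs in G and V but conflicts with the nesting implied by the other characters — most parsimoniously interpreted as homoplasy.
C4 (derived state '+') is shared by all ingroup taxa — unites the whole ingroup.
C5: derived state '+' in A and V only — synapomorphy for {A, V}.
Most parsimonious ingroup topology: ((V,A),(H,G)).
The clade {G, H} is supported by C2: its derived state '-' occurs in exactly those taxa and in no other taxon (including the outgroup).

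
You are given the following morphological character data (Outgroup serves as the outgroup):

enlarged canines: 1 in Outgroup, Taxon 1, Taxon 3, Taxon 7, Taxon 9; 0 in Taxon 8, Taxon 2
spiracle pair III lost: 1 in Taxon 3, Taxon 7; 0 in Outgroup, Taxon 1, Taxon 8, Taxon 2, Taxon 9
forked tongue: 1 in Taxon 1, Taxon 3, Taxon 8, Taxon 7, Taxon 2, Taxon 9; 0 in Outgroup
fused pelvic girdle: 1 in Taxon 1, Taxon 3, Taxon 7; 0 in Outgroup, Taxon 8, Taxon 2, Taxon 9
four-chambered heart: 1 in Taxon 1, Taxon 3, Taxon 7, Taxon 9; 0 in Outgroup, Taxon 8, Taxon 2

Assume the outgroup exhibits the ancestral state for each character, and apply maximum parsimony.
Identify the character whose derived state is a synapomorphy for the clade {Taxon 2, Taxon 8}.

enlarged canines

Character polarity is set by the outgroup: the derived state is whichever differs from the outgroup's state, so for enlarged canines the derived state is '0', and for the remaining characters it is '1'.
enlarged canines: derived state '0' in Taxon 2 and Taxon 8 only — synapomorphy for {Taxon 2, Taxon 8}.
spiracle pair III lost (derived state '1') is shared by Taxon 3 and Taxon 7 — a synapomorphy uniting that clade.
All ingroup taxa share the derived state '1' for forked tongue; it defines the ingroup but does not resolve relationships within it.
fused pelvic girdle (derived state '1') is shared by Taxon 1, Taxon 3, and Taxon 7 — a synapomorphy uniting that clade.
four-chambered heart: derived state '1' in Taxon 1, Taxon 3, Taxon 7, and Taxon 9 only — synapomorphy for {Taxon 1, Taxon 3, Taxon 7, Taxon 9}.
Most parsimonious ingroup topology: (((Taxon 1,(Taxon 3,Taxon 7)),Taxon 9),(Taxon 8,Taxon 2)).
The clade {Taxon 2, Taxon 8} is supported by enlarged canines: its derived state '0' occurs in exactly those taxa and in no other taxon (including the outgroup).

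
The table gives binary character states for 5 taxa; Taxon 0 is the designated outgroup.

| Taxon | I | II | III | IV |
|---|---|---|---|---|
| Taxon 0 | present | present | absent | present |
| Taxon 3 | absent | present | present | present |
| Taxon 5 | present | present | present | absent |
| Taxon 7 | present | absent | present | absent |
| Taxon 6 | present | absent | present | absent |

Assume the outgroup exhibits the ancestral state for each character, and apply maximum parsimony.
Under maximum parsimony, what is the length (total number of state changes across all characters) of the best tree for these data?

4

Character polarity is set by the outgroup: the derived state is whichever differs from the outgroup's state, so for I, II, IV the derived state is 'absent', and for the remaining characters it is 'present'.
I: derived state 'absent' in Taxon 3 only — an autapomorphy, so it tells us nothing about relationships among taxa.
Only Taxon 6 and Taxon 7 show the derived state 'absent' for II, supporting them as a clade.
III (derived state 'present') is shared by all ingroup taxa — unites the whole ingroup.
IV (derived state 'absent') is shared by Taxon 5, Taxon 6, and Taxon 7 — a synapomorphy uniting that clade.
Most parsimonious ingroup topology: (Taxon 3,(Taxon 5,(Taxon 7,Taxon 6))).
Changes per character on this tree: I: 1; II: 1; III: 1; IV: 1.
Total = 4.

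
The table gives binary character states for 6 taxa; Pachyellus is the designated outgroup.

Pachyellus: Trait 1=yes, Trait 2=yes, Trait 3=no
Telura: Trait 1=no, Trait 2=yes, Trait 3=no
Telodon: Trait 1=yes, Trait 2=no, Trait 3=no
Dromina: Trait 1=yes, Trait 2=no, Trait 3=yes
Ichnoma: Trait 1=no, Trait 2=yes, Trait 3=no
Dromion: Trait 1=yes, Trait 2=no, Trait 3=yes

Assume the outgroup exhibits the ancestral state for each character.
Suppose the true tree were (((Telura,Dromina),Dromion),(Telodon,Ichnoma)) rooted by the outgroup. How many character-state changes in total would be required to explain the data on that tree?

Map each character onto (((Telura,Dromina),Dromion),(Telodon,Ichnoma)) (rooted by Pachyellus) and count the minimum state changes it requires (Fitch parsimony):
Trait 1: 2; Trait 2: 3; Trait 3: 2.
Total tree length = 7.

7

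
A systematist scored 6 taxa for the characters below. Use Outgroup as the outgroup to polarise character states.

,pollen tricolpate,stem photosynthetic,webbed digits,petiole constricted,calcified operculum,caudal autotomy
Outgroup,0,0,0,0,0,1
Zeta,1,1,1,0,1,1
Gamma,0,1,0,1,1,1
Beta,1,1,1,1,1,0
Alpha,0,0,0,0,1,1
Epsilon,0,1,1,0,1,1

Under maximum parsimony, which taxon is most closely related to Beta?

Zeta

Character polarity is set by the outgroup: the derived state is whichever differs from the outgroup's state, so for caudal autotomy the derived state is '0', and for the remaining characters it is '1'.
pollen tricolpate: derived state '1' in Beta and Zeta only — synapomorphy for {Beta, Zeta}.
stem photosynthetic: derived state '1' in Beta, Epsilon, Gamma, and Zeta only — synapomorphy for {Beta, Epsilon, Gamma, Zeta}.
Only Beta, Epsilon, and Zeta show the derived state '1' for webbed digits, supporting them as a clade.
petiole constricted groups Beta and Gamma, which is incompatible with the clades supported by the remaining characters; treating it as convergent (homoplasy) costs fewer steps than any alternative tree.
All ingroup taxa share the derived state '1' for calcified operculum; it defines the ingroup but does not resolve relationships within it.
caudal autotomy: derived state '0' in Beta only — an autapomorphy, so it tells us nothing about relationships among taxa.
Most parsimonious ingroup topology: ((((Zeta,Beta),Epsilon),Gamma),Alpha).
Beta and Zeta form a cherry on this tree, so they are sister taxa.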